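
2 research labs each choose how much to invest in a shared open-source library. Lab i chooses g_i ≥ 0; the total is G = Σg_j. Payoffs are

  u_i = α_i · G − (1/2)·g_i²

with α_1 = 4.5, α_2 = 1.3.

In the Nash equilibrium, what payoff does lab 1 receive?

15.975

Lab i's FOC: ∂u_i/∂g_i = α_i − g_i = 0, so g_i* = α_i.
NE contributions = (4.5, 1.3); G = 5.8.
u_1 = α_1·G − ½·(g_1)² = 4.5·5.8 − ½·4.5² = 15.975.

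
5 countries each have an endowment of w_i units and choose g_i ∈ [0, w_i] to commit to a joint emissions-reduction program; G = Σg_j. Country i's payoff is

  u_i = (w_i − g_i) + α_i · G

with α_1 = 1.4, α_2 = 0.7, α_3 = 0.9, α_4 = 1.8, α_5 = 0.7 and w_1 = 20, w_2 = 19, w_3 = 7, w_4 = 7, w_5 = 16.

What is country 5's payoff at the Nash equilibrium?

∂u_i/∂g_i = α_i − 1, so country i contributes w_i if α_i > 1, else 0.
α_i > 1 for i ∈ {1, 4}; NE contributions (20, 0, 0, 7, 0), G = 27.
u_5 = (16 − 0) + 0.7·27 = 34.9.

34.9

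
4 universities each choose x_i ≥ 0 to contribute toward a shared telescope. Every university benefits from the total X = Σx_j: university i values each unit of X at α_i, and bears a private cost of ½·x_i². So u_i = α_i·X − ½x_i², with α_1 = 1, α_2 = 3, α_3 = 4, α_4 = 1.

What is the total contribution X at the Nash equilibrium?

University i's FOC: ∂u_i/∂x_i = α_i − x_i = 0, so x_i* = α_i.
NE contributions = (1, 3, 4, 1); X = 9.

9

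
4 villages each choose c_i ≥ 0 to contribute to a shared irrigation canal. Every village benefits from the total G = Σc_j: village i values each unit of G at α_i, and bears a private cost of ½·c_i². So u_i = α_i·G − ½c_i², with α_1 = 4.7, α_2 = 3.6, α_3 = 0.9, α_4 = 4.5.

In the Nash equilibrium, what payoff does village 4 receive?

51.525

Village i's FOC: ∂u_i/∂c_i = α_i − c_i = 0, so c_i* = α_i.
NE contributions = (4.7, 3.6, 0.9, 4.5); G = 13.7.
u_4 = α_4·G − ½·(c_4)² = 4.5·13.7 − ½·4.5² = 51.525.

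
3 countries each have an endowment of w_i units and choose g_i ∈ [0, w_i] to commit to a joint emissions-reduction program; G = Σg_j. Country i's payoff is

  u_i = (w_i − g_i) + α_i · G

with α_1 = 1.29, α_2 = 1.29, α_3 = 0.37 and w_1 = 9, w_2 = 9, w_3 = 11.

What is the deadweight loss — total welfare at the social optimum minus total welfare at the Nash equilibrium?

21.45

∂u_i/∂g_i = α_i − 1, so country i contributes w_i if α_i > 1, else 0.
α_i > 1 for i ∈ {1, 2}; NE contributions (9, 9, 0), G = 18.
W^NE = Σw_i − G^NE + (Σα_i)·G^NE = 29 + 1.95·18 = 64.1.
Planner: ∂(Σu_j)/∂g_i = Σα_j − 1 = 1.95 > 0, so everyone contributes w_i; G^SO = 29, W^SO = 29 + 1.95·29 = 85.55.
Deadweight loss = 21.45.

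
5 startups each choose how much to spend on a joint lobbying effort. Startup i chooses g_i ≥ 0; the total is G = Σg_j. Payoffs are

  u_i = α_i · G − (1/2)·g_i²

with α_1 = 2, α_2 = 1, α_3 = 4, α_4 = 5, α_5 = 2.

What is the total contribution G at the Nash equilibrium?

Startup i's FOC: ∂u_i/∂g_i = α_i − g_i = 0, so g_i* = α_i.
NE contributions = (2, 1, 4, 5, 2); G = 14.

14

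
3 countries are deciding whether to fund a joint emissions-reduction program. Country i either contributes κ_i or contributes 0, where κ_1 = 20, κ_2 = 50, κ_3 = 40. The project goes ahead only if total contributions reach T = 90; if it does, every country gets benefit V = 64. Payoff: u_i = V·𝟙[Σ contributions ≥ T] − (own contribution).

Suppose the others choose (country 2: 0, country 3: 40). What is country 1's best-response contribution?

0

Others' total = 40. Even contributing 20 gives 60 < 90: no benefit either way.
Best response: 0.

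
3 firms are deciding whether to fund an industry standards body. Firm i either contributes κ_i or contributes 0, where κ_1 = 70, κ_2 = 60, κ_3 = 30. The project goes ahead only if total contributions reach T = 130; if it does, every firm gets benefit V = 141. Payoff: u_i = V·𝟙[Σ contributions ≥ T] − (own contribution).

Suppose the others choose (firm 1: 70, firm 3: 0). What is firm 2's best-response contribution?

60

Others' total = 70. Contributing 60 brings total to 130 ≥ 130: gain V − κ_2 = 81.
Best response: 60.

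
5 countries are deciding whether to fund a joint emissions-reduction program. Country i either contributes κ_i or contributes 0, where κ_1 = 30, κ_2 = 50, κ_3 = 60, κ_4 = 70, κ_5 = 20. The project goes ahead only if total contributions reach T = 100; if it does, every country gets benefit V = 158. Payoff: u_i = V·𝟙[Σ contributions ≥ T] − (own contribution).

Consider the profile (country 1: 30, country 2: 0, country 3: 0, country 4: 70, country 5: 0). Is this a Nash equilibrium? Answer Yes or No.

Total = 100 ≥ 100: provided.
Country 1 (pledges 30, payoff 128): dropping to 0 → total 70, payoff 0. No gain.
Country 2 (pledges 0, payoff 158): pledging 50 → total 150, payoff 108. No gain.
Country 3 (pledges 0, payoff 158): pledging 60 → total 160, payoff 98. No gain.
Country 4 (pledges 70, payoff 88): dropping to 0 → total 30, payoff 0. No gain.
Country 5 (pledges 0, payoff 158): pledging 20 → total 120, payoff 138. No gain.

Yes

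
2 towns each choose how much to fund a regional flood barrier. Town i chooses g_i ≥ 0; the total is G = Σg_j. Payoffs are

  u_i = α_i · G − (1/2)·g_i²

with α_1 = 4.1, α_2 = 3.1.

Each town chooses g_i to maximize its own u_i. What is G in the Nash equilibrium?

7.2

Town i's FOC: ∂u_i/∂g_i = α_i − g_i = 0, so g_i* = α_i.
NE contributions = (4.1, 3.1); G = 7.2.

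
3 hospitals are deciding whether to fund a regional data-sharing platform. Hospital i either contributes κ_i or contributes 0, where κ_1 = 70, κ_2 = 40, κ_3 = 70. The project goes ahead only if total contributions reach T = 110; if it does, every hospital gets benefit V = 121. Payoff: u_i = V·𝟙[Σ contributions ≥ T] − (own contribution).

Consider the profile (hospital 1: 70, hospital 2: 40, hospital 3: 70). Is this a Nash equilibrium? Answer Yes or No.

No

Total = 180 ≥ 110: provided.
Hospital 1 (pledges 70, payoff 51): dropping to 0 → total 110, payoff 121. Profitable deviation.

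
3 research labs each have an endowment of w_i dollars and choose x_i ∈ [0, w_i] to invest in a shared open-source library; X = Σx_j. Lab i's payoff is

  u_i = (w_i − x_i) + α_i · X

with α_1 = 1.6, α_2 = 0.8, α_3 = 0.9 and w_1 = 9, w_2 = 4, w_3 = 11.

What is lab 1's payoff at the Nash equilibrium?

14.4

∂u_i/∂x_i = α_i − 1, so lab i contributes w_i if α_i > 1, else 0.
α_i > 1 for i ∈ {1}; NE contributions (9, 0, 0), X = 9.
u_1 = (9 − 9) + 1.6·9 = 14.4.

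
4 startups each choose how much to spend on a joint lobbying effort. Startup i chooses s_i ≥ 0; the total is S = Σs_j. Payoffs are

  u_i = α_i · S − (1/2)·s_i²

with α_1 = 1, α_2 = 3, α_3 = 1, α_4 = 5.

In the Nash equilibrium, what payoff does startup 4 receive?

37.5

Startup i's FOC: ∂u_i/∂s_i = α_i − s_i = 0, so s_i* = α_i.
NE contributions = (1, 3, 1, 5); S = 10.
u_4 = α_4·S − ½·(s_4)² = 5·10 − ½·5² = 37.5.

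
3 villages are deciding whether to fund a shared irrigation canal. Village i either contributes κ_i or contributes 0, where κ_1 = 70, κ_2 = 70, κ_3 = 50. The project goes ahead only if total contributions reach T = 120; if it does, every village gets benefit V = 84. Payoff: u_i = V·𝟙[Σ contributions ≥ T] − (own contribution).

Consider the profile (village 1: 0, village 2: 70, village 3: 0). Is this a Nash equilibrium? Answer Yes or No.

Total = 70 < 120: not provided.
Village 1 (pledges 0, payoff 0): pledging 70 → total 140, payoff 14. Profitable deviation.

No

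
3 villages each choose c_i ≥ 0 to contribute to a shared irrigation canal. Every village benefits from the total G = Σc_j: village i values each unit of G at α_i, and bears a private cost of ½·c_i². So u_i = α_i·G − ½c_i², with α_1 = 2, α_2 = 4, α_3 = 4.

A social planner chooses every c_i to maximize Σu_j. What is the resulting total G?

30

Planner FOC: ∂(Σu_j)/∂c_i = (Σα_j) − c_i = 0, so c_i^SO = Σα_j = 10 for every i; G^SO = 30.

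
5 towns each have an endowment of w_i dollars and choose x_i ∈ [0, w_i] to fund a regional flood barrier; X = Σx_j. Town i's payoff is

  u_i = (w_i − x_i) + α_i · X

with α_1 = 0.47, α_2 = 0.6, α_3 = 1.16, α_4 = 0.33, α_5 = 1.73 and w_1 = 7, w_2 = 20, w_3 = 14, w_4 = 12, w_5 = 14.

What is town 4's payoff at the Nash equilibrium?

21.24

∂u_i/∂x_i = α_i − 1, so town i contributes w_i if α_i > 1, else 0.
α_i > 1 for i ∈ {3, 5}; NE contributions (0, 0, 14, 0, 14), X = 28.
u_4 = (12 − 0) + 0.33·28 = 21.24.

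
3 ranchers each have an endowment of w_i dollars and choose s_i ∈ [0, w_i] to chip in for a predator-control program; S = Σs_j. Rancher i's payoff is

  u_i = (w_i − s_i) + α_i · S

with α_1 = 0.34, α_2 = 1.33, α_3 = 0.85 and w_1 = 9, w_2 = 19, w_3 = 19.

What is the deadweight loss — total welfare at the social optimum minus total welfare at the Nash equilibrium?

∂u_i/∂s_i = α_i − 1, so rancher i contributes w_i if α_i > 1, else 0.
α_i > 1 for i ∈ {2}; NE contributions (0, 19, 0), S = 19.
W^NE = Σw_i − S^NE + (Σα_i)·S^NE = 47 + 1.52·19 = 75.88.
Planner: ∂(Σu_j)/∂s_i = Σα_j − 1 = 1.52 > 0, so everyone contributes w_i; S^SO = 47, W^SO = 47 + 1.52·47 = 118.44.
Deadweight loss = 42.56.

42.56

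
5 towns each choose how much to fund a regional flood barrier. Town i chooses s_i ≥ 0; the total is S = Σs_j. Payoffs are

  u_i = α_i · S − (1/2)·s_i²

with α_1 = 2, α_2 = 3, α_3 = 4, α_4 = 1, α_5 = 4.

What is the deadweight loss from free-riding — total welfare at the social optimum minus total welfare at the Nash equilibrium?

Town i's FOC: ∂u_i/∂s_i = α_i − s_i = 0, so s_i* = α_i.
NE contributions = (2, 3, 4, 1, 4); S = 14.
W^NE = (Σα)·S − ½Σα_i² = 14² − ½·46 = 173.
Planner sets s_i = Σα_j = 14 for every i, so S^SO = 5·14 = 70.
W^SO = (Σα)·S^SO − ½·5·(Σα)² = (5/2)·14² = 490.
Deadweight loss = W^SO − W^NE = 317.

317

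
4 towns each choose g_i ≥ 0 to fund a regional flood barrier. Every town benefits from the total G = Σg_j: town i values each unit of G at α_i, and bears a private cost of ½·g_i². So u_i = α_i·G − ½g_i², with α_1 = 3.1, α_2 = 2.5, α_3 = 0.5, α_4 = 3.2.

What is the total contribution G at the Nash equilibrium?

Town i's FOC: ∂u_i/∂g_i = α_i − g_i = 0, so g_i* = α_i.
NE contributions = (3.1, 2.5, 0.5, 3.2); G = 9.3.

9.3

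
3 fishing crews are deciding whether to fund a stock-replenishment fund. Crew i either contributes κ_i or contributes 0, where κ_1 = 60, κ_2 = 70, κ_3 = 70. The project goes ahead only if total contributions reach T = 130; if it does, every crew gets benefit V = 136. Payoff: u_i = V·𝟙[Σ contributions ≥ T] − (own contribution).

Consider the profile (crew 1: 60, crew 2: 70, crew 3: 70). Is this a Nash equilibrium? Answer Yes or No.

No

Total = 200 ≥ 130: provided.
Crew 1 (pledges 60, payoff 76): dropping to 0 → total 140, payoff 136. Profitable deviation.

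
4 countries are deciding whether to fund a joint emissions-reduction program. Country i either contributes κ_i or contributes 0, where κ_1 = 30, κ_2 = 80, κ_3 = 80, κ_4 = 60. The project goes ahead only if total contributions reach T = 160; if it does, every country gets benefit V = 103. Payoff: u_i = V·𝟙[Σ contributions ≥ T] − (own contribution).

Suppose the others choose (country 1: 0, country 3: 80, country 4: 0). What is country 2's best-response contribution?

Others' total = 80. Contributing 80 brings total to 160 ≥ 160: gain V − κ_2 = 23.
Best response: 80.

80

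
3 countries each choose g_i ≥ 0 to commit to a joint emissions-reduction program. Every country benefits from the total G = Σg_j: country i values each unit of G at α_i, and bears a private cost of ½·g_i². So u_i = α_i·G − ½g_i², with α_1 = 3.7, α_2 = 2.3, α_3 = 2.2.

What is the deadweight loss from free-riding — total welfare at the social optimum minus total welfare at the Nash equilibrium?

45.53

Country i's FOC: ∂u_i/∂g_i = α_i − g_i = 0, so g_i* = α_i.
NE contributions = (3.7, 2.3, 2.2); G = 8.2.
W^NE = (Σα)·G − ½Σα_i² = 8.2² − ½·23.82 = 55.33.
Planner sets g_i = Σα_j = 8.2 for every i, so G^SO = 3·8.2 = 24.6.
W^SO = (Σα)·G^SO − ½·3·(Σα)² = (3/2)·8.2² = 100.86.
Deadweight loss = W^SO − W^NE = 45.53.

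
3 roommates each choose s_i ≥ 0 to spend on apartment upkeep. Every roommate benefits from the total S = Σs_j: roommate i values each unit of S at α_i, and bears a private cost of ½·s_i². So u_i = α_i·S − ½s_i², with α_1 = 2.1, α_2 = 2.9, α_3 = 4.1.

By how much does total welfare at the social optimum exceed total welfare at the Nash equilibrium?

56.22

Roommate i's FOC: ∂u_i/∂s_i = α_i − s_i = 0, so s_i* = α_i.
NE contributions = (2.1, 2.9, 4.1); S = 9.1.
W^NE = (Σα)·S − ½Σα_i² = 9.1² − ½·29.63 = 67.995.
Planner sets s_i = Σα_j = 9.1 for every i, so S^SO = 3·9.1 = 27.3.
W^SO = (Σα)·S^SO − ½·3·(Σα)² = (3/2)·9.1² = 124.215.
Deadweight loss = W^SO − W^NE = 56.22.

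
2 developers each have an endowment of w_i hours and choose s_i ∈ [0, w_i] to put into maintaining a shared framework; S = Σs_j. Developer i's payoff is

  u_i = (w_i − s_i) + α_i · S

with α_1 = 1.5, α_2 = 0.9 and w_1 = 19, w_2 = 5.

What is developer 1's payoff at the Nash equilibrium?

∂u_i/∂s_i = α_i − 1, so developer i contributes w_i if α_i > 1, else 0.
α_i > 1 for i ∈ {1}; NE contributions (19, 0), S = 19.
u_1 = (19 − 19) + 1.5·19 = 28.5.

28.5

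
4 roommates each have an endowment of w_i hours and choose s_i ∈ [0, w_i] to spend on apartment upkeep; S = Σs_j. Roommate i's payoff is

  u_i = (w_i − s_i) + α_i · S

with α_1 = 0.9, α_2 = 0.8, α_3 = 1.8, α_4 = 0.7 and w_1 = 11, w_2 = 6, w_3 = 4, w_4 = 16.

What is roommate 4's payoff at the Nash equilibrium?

18.8

∂u_i/∂s_i = α_i − 1, so roommate i contributes w_i if α_i > 1, else 0.
α_i > 1 for i ∈ {3}; NE contributions (0, 0, 4, 0), S = 4.
u_4 = (16 − 0) + 0.7·4 = 18.8.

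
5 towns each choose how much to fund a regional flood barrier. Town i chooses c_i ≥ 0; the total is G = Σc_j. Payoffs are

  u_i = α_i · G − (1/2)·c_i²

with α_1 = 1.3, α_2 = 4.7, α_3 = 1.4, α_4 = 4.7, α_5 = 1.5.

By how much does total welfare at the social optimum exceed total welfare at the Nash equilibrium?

302.48

Town i's FOC: ∂u_i/∂c_i = α_i − c_i = 0, so c_i* = α_i.
NE contributions = (1.3, 4.7, 1.4, 4.7, 1.5); G = 13.6.
W^NE = (Σα)·G − ½Σα_i² = 13.6² − ½·50.08 = 159.92.
Planner sets c_i = Σα_j = 13.6 for every i, so G^SO = 5·13.6 = 68.
W^SO = (Σα)·G^SO − ½·5·(Σα)² = (5/2)·13.6² = 462.4.
Deadweight loss = W^SO − W^NE = 302.48.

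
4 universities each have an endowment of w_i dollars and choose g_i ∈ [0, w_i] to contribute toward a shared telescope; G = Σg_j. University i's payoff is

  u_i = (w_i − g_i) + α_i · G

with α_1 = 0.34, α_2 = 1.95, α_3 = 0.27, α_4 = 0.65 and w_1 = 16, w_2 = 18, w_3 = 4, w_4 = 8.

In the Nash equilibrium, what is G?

18

∂u_i/∂g_i = α_i − 1, so university i contributes w_i if α_i > 1, else 0.
α_i > 1 for i ∈ {2}; NE contributions (0, 18, 0, 0), G = 18.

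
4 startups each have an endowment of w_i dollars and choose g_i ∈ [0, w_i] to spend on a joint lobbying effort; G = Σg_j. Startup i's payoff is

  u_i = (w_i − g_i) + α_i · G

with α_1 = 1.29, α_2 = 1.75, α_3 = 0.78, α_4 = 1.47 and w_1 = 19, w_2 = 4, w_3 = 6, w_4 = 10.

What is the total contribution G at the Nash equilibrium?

∂u_i/∂g_i = α_i − 1, so startup i contributes w_i if α_i > 1, else 0.
α_i > 1 for i ∈ {1, 2, 4}; NE contributions (19, 4, 0, 10), G = 33.

33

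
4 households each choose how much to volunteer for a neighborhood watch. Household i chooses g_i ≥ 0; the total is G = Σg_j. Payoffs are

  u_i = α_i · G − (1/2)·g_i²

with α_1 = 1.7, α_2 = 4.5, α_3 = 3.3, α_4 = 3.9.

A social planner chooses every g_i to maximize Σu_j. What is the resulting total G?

Planner FOC: ∂(Σu_j)/∂g_i = (Σα_j) − g_i = 0, so g_i^SO = Σα_j = 13.4 for every i; G^SO = 53.6.

53.6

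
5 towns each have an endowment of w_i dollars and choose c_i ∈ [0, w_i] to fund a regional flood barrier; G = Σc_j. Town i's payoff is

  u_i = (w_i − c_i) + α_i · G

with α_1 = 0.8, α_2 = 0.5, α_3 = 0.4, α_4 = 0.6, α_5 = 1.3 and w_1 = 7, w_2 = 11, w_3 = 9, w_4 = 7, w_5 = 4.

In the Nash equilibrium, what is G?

∂u_i/∂c_i = α_i − 1, so town i contributes w_i if α_i > 1, else 0.
α_i > 1 for i ∈ {5}; NE contributions (0, 0, 0, 0, 4), G = 4.

4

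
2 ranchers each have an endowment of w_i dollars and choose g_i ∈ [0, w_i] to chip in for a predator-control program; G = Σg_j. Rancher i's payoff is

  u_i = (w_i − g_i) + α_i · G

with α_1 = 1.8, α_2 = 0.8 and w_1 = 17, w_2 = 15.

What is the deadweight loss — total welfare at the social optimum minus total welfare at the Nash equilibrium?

24

∂u_i/∂g_i = α_i − 1, so rancher i contributes w_i if α_i > 1, else 0.
α_i > 1 for i ∈ {1}; NE contributions (17, 0), G = 17.
W^NE = Σw_i − G^NE + (Σα_i)·G^NE = 32 + 1.6·17 = 59.2.
Planner: ∂(Σu_j)/∂g_i = Σα_j − 1 = 1.6 > 0, so everyone contributes w_i; G^SO = 32, W^SO = 32 + 1.6·32 = 83.2.
Deadweight loss = 24.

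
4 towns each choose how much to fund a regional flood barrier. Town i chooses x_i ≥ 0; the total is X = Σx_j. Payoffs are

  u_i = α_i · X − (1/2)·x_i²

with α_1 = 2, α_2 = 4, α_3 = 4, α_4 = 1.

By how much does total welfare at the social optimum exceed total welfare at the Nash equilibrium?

Town i's FOC: ∂u_i/∂x_i = α_i − x_i = 0, so x_i* = α_i.
NE contributions = (2, 4, 4, 1); X = 11.
W^NE = (Σα)·X − ½Σα_i² = 11² − ½·37 = 102.5.
Planner sets x_i = Σα_j = 11 for every i, so X^SO = 4·11 = 44.
W^SO = (Σα)·X^SO − ½·4·(Σα)² = (4/2)·11² = 242.
Deadweight loss = W^SO − W^NE = 139.5.

139.5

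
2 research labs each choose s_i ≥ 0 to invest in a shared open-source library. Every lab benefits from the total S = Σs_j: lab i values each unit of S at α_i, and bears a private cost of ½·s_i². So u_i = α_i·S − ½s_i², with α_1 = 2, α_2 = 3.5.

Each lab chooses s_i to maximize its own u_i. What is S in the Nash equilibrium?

5.5

Lab i's FOC: ∂u_i/∂s_i = α_i − s_i = 0, so s_i* = α_i.
NE contributions = (2, 3.5); S = 5.5.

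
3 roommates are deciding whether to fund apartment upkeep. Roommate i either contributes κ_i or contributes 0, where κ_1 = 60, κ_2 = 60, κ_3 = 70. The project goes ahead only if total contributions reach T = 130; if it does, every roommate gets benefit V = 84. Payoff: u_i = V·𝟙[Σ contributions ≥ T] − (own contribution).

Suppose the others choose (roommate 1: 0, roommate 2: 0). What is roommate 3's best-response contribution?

0

Others' total = 0. Even contributing 70 gives 70 < 130: no benefit either way.
Best response: 0.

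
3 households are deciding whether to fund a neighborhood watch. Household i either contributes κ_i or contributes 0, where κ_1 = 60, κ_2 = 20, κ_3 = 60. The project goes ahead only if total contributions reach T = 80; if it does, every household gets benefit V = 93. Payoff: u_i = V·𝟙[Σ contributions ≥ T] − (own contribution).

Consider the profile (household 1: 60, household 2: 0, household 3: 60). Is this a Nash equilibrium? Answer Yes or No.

Total = 120 ≥ 80: provided.
Household 1 (pledges 60, payoff 33): dropping to 0 → total 60, payoff 0. No gain.
Household 2 (pledges 0, payoff 93): pledging 20 → total 140, payoff 73. No gain.
Household 3 (pledges 60, payoff 33): dropping to 0 → total 60, payoff 0. No gain.

Yes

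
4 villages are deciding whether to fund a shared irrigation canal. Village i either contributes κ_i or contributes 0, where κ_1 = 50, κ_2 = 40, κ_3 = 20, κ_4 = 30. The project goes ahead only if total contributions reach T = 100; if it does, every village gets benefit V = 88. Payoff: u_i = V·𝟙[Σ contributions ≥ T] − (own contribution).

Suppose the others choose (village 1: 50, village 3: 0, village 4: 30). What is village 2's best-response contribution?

40

Others' total = 80. Contributing 40 brings total to 120 ≥ 100: gain V − κ_2 = 48.
Best response: 40.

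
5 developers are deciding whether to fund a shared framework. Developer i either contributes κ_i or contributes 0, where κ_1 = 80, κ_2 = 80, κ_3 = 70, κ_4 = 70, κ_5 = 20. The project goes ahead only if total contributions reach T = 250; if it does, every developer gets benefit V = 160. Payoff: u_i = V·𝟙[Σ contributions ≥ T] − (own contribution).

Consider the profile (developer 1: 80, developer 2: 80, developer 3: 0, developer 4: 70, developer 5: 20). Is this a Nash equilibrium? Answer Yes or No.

Yes

Total = 250 ≥ 250: provided.
Developer 1 (pledges 80, payoff 80): dropping to 0 → total 170, payoff 0. No gain.
Developer 2 (pledges 80, payoff 80): dropping to 0 → total 170, payoff 0. No gain.
Developer 3 (pledges 0, payoff 160): pledging 70 → total 320, payoff 90. No gain.
Developer 4 (pledges 70, payoff 90): dropping to 0 → total 180, payoff 0. No gain.
Developer 5 (pledges 20, payoff 140): dropping to 0 → total 230, payoff 0. No gain.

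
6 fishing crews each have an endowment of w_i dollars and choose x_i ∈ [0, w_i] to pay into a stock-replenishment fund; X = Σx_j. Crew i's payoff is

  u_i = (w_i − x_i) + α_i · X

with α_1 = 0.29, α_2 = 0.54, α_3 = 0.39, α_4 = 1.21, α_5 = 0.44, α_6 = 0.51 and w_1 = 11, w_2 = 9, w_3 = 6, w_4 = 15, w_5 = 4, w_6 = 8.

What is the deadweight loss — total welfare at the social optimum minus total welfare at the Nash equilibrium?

90.44

∂u_i/∂x_i = α_i − 1, so crew i contributes w_i if α_i > 1, else 0.
α_i > 1 for i ∈ {4}; NE contributions (0, 0, 0, 15, 0, 0), X = 15.
W^NE = Σw_i − X^NE + (Σα_i)·X^NE = 53 + 2.38·15 = 88.7.
Planner: ∂(Σu_j)/∂x_i = Σα_j − 1 = 2.38 > 0, so everyone contributes w_i; X^SO = 53, W^SO = 53 + 2.38·53 = 179.14.
Deadweight loss = 90.44.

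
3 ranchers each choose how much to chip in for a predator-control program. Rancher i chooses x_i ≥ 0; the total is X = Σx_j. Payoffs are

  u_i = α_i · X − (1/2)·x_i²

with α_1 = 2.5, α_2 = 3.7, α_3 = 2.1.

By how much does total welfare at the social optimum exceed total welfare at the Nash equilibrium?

Rancher i's FOC: ∂u_i/∂x_i = α_i − x_i = 0, so x_i* = α_i.
NE contributions = (2.5, 3.7, 2.1); X = 8.3.
W^NE = (Σα)·X − ½Σα_i² = 8.3² − ½·24.35 = 56.715.
Planner sets x_i = Σα_j = 8.3 for every i, so X^SO = 3·8.3 = 24.9.
W^SO = (Σα)·X^SO − ½·3·(Σα)² = (3/2)·8.3² = 103.335.
Deadweight loss = W^SO − W^NE = 46.62.

46.62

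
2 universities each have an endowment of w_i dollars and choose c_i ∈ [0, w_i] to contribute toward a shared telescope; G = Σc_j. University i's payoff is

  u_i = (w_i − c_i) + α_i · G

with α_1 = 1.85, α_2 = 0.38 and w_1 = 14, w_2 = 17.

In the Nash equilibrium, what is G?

∂u_i/∂c_i = α_i − 1, so university i contributes w_i if α_i > 1, else 0.
α_i > 1 for i ∈ {1}; NE contributions (14, 0), G = 14.

14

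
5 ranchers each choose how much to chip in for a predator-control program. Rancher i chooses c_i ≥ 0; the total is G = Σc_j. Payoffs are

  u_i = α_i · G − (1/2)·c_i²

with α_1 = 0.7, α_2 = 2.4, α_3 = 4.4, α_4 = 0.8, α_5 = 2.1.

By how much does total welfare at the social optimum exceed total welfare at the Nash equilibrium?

Rancher i's FOC: ∂u_i/∂c_i = α_i − c_i = 0, so c_i* = α_i.
NE contributions = (0.7, 2.4, 4.4, 0.8, 2.1); G = 10.4.
W^NE = (Σα)·G − ½Σα_i² = 10.4² − ½·30.66 = 92.83.
Planner sets c_i = Σα_j = 10.4 for every i, so G^SO = 5·10.4 = 52.
W^SO = (Σα)·G^SO − ½·5·(Σα)² = (5/2)·10.4² = 270.4.
Deadweight loss = W^SO − W^NE = 177.57.

177.57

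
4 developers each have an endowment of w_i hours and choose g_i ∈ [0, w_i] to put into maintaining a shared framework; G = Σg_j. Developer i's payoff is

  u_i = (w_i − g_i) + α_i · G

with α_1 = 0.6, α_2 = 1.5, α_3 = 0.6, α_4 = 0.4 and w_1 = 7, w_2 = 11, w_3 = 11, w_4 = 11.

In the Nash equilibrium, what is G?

∂u_i/∂g_i = α_i − 1, so developer i contributes w_i if α_i > 1, else 0.
α_i > 1 for i ∈ {2}; NE contributions (0, 11, 0, 0), G = 11.

11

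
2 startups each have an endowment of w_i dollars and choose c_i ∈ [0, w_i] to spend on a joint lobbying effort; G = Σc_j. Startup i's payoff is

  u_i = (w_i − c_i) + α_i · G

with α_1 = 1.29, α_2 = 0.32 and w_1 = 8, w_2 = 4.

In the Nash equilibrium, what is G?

∂u_i/∂c_i = α_i − 1, so startup i contributes w_i if α_i > 1, else 0.
α_i > 1 for i ∈ {1}; NE contributions (8, 0), G = 8.

8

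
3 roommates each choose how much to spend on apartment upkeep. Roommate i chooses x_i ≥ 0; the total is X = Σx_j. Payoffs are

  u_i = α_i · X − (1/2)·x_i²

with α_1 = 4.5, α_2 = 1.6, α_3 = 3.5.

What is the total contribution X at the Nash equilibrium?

Roommate i's FOC: ∂u_i/∂x_i = α_i − x_i = 0, so x_i* = α_i.
NE contributions = (4.5, 1.6, 3.5); X = 9.6.

9.6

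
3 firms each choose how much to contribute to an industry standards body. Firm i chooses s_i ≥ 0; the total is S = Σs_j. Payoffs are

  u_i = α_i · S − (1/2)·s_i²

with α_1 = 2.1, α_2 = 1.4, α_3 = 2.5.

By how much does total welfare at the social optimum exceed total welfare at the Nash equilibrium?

24.31

Firm i's FOC: ∂u_i/∂s_i = α_i − s_i = 0, so s_i* = α_i.
NE contributions = (2.1, 1.4, 2.5); S = 6.
W^NE = (Σα)·S − ½Σα_i² = 6² − ½·12.62 = 29.69.
Planner sets s_i = Σα_j = 6 for every i, so S^SO = 3·6 = 18.
W^SO = (Σα)·S^SO − ½·3·(Σα)² = (3/2)·6² = 54.
Deadweight loss = W^SO − W^NE = 24.31.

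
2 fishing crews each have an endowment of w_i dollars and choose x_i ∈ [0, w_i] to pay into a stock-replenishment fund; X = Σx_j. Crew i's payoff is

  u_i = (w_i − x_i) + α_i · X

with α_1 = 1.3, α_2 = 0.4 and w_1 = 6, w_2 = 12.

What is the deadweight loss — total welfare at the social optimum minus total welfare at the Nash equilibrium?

8.4

∂u_i/∂x_i = α_i − 1, so crew i contributes w_i if α_i > 1, else 0.
α_i > 1 for i ∈ {1}; NE contributions (6, 0), X = 6.
W^NE = Σw_i − X^NE + (Σα_i)·X^NE = 18 + 0.7·6 = 22.2.
Planner: ∂(Σu_j)/∂x_i = Σα_j − 1 = 0.7 > 0, so everyone contributes w_i; X^SO = 18, W^SO = 18 + 0.7·18 = 30.6.
Deadweight loss = 8.4.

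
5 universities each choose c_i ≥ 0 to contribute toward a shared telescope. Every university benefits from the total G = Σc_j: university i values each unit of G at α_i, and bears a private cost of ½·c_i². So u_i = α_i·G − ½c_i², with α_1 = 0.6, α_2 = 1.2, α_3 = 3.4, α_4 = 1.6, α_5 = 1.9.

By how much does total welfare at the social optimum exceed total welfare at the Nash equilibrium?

123.3

University i's FOC: ∂u_i/∂c_i = α_i − c_i = 0, so c_i* = α_i.
NE contributions = (0.6, 1.2, 3.4, 1.6, 1.9); G = 8.7.
W^NE = (Σα)·G − ½Σα_i² = 8.7² − ½·19.53 = 65.925.
Planner sets c_i = Σα_j = 8.7 for every i, so G^SO = 5·8.7 = 43.5.
W^SO = (Σα)·G^SO − ½·5·(Σα)² = (5/2)·8.7² = 189.225.
Deadweight loss = W^SO − W^NE = 123.3.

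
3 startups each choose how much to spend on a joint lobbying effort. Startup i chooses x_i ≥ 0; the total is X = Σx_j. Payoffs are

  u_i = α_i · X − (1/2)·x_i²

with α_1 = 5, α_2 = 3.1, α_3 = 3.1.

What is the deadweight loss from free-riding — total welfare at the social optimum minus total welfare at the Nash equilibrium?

Startup i's FOC: ∂u_i/∂x_i = α_i − x_i = 0, so x_i* = α_i.
NE contributions = (5, 3.1, 3.1); X = 11.2.
W^NE = (Σα)·X − ½Σα_i² = 11.2² − ½·44.22 = 103.33.
Planner sets x_i = Σα_j = 11.2 for every i, so X^SO = 3·11.2 = 33.6.
W^SO = (Σα)·X^SO − ½·3·(Σα)² = (3/2)·11.2² = 188.16.
Deadweight loss = W^SO − W^NE = 84.83.

84.83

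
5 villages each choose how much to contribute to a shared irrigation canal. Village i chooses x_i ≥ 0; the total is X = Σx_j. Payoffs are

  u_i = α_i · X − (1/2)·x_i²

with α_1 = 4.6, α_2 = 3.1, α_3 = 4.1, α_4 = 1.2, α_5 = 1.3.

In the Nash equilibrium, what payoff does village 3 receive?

50.225

Village i's FOC: ∂u_i/∂x_i = α_i − x_i = 0, so x_i* = α_i.
NE contributions = (4.6, 3.1, 4.1, 1.2, 1.3); X = 14.3.
u_3 = α_3·X − ½·(x_3)² = 4.1·14.3 − ½·4.1² = 50.225.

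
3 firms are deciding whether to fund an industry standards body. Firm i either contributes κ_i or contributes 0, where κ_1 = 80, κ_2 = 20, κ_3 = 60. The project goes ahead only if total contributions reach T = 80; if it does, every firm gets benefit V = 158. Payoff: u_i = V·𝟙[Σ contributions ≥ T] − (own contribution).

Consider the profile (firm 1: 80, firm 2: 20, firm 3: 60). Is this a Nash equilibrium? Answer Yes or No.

Total = 160 ≥ 80: provided.
Firm 1 (pledges 80, payoff 78): dropping to 0 → total 80, payoff 158. Profitable deviation.

No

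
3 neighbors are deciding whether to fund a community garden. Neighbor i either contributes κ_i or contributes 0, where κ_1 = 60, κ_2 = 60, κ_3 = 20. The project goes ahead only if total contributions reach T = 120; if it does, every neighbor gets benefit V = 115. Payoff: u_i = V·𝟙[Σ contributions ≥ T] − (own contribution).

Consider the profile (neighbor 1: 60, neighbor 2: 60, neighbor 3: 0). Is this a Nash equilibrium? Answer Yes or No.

Total = 120 ≥ 120: provided.
Neighbor 1 (pledges 60, payoff 55): dropping to 0 → total 60, payoff 0. No gain.
Neighbor 2 (pledges 60, payoff 55): dropping to 0 → total 60, payoff 0. No gain.
Neighbor 3 (pledges 0, payoff 115): pledging 20 → total 140, payoff 95. No gain.

Yes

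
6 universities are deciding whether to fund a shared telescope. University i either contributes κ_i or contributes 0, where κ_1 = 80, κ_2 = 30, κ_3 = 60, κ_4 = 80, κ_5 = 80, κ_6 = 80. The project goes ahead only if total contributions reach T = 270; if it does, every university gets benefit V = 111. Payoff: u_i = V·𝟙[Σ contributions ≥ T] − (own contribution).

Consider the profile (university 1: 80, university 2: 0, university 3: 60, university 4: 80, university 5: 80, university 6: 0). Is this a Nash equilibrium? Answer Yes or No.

Yes

Total = 300 ≥ 270: provided.
University 1 (pledges 80, payoff 31): dropping to 0 → total 220, payoff 0. No gain.
University 2 (pledges 0, payoff 111): pledging 30 → total 330, payoff 81. No gain.
University 3 (pledges 60, payoff 51): dropping to 0 → total 240, payoff 0. No gain.
University 4 (pledges 80, payoff 31): dropping to 0 → total 220, payoff 0. No gain.
University 5 (pledges 80, payoff 31): dropping to 0 → total 220, payoff 0. No gain.
University 6 (pledges 0, payoff 111): pledging 80 → total 380, payoff 31. No gain.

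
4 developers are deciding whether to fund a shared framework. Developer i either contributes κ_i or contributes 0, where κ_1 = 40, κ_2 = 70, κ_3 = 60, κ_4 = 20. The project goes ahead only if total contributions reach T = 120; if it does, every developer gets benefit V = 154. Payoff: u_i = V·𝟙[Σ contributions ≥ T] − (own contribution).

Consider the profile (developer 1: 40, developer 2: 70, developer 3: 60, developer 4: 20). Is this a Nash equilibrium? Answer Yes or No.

No

Total = 190 ≥ 120: provided.
Developer 1 (pledges 40, payoff 114): dropping to 0 → total 150, payoff 154. Profitable deviation.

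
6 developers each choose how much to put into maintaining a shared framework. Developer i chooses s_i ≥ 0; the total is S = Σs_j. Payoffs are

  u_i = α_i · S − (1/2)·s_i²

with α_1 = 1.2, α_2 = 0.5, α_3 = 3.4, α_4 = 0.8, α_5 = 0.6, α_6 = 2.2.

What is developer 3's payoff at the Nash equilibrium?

Developer i's FOC: ∂u_i/∂s_i = α_i − s_i = 0, so s_i* = α_i.
NE contributions = (1.2, 0.5, 3.4, 0.8, 0.6, 2.2); S = 8.7.
u_3 = α_3·S − ½·(s_3)² = 3.4·8.7 − ½·3.4² = 23.8.

23.8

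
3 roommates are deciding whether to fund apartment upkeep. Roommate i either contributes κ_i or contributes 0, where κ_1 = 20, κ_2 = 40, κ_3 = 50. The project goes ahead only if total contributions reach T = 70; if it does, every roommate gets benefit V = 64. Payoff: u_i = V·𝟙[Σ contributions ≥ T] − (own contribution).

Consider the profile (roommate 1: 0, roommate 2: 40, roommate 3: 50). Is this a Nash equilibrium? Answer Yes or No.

Total = 90 ≥ 70: provided.
Roommate 1 (pledges 0, payoff 64): pledging 20 → total 110, payoff 44. No gain.
Roommate 2 (pledges 40, payoff 24): dropping to 0 → total 50, payoff 0. No gain.
Roommate 3 (pledges 50, payoff 14): dropping to 0 → total 40, payoff 0. No gain.

Yes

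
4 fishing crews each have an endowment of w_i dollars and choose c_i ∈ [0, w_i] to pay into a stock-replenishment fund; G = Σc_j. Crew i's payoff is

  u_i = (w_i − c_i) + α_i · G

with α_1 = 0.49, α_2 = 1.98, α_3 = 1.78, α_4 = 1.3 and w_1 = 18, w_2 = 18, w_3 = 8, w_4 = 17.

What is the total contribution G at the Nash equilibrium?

43

∂u_i/∂c_i = α_i − 1, so crew i contributes w_i if α_i > 1, else 0.
α_i > 1 for i ∈ {2, 3, 4}; NE contributions (0, 18, 8, 17), G = 43.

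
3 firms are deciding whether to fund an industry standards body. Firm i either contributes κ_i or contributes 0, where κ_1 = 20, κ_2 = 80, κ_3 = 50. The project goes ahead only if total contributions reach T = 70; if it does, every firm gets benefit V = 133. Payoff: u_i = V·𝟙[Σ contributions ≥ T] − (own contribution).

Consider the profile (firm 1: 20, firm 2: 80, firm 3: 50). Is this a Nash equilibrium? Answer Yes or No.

No

Total = 150 ≥ 70: provided.
Firm 1 (pledges 20, payoff 113): dropping to 0 → total 130, payoff 133. Profitable deviation.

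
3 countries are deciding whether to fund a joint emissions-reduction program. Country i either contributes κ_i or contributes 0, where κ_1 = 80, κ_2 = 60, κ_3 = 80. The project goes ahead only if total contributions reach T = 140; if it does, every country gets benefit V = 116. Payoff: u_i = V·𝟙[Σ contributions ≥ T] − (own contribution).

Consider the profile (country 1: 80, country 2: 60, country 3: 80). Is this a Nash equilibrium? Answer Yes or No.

No

Total = 220 ≥ 140: provided.
Country 1 (pledges 80, payoff 36): dropping to 0 → total 140, payoff 116. Profitable deviation.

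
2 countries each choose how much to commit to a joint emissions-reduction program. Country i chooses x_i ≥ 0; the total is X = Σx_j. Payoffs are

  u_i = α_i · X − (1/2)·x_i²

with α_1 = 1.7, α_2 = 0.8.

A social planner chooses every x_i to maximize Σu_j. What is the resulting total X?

Planner FOC: ∂(Σu_j)/∂x_i = (Σα_j) − x_i = 0, so x_i^SO = Σα_j = 2.5 for every i; X^SO = 5.

5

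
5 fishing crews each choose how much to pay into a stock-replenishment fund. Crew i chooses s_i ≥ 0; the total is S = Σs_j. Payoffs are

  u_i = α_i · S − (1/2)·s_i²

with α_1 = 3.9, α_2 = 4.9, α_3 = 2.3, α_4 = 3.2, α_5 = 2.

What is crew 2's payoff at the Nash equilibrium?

Crew i's FOC: ∂u_i/∂s_i = α_i − s_i = 0, so s_i* = α_i.
NE contributions = (3.9, 4.9, 2.3, 3.2, 2); S = 16.3.
u_2 = α_2·S − ½·(s_2)² = 4.9·16.3 − ½·4.9² = 67.865.

67.865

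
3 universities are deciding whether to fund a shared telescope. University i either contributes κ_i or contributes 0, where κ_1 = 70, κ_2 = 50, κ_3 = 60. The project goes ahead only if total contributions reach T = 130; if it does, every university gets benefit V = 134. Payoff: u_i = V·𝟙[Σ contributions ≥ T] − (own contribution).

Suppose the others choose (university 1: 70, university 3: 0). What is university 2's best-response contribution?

Others' total = 70. Even contributing 50 gives 120 < 130: no benefit either way.
Best response: 0.

0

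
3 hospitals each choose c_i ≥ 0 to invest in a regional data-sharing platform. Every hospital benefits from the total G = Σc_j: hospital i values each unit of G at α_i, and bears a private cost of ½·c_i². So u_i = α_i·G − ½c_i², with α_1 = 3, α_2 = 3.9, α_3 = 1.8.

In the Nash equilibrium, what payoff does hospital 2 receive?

Hospital i's FOC: ∂u_i/∂c_i = α_i − c_i = 0, so c_i* = α_i.
NE contributions = (3, 3.9, 1.8); G = 8.7.
u_2 = α_2·G − ½·(c_2)² = 3.9·8.7 − ½·3.9² = 26.325.

26.325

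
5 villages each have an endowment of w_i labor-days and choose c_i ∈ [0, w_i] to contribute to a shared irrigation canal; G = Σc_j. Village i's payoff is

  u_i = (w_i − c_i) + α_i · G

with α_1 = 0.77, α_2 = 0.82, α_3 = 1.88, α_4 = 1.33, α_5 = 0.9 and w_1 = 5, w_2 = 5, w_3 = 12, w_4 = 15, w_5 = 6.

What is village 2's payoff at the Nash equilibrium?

27.14

∂u_i/∂c_i = α_i − 1, so village i contributes w_i if α_i > 1, else 0.
α_i > 1 for i ∈ {3, 4}; NE contributions (0, 0, 12, 15, 0), G = 27.
u_2 = (5 − 0) + 0.82·27 = 27.14.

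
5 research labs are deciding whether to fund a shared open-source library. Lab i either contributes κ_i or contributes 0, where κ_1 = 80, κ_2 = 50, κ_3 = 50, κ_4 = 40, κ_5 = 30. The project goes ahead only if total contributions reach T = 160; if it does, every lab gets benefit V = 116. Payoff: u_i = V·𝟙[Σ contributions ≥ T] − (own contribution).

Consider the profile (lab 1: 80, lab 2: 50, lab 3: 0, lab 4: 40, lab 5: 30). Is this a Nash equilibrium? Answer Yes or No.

No

Total = 200 ≥ 160: provided.
Lab 1 (pledges 80, payoff 36): dropping to 0 → total 120, payoff 0. No gain.
Lab 2 (pledges 50, payoff 66): dropping to 0 → total 150, payoff 0. No gain.
Lab 3 (pledges 0, payoff 116): pledging 50 → total 250, payoff 66. No gain.
Lab 4 (pledges 40, payoff 76): dropping to 0 → total 160, payoff 116. Profitable deviation.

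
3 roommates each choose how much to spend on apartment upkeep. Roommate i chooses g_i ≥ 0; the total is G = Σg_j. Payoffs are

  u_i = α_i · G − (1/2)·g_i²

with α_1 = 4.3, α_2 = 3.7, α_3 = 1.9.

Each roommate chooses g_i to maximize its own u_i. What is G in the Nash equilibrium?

9.9

Roommate i's FOC: ∂u_i/∂g_i = α_i − g_i = 0, so g_i* = α_i.
NE contributions = (4.3, 3.7, 1.9); G = 9.9.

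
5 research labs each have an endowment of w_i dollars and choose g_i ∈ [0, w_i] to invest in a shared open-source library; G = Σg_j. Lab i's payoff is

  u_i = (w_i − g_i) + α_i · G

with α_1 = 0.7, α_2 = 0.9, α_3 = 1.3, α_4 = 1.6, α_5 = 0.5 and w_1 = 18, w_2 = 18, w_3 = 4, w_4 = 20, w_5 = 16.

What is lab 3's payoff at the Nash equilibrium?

31.2

∂u_i/∂g_i = α_i − 1, so lab i contributes w_i if α_i > 1, else 0.
α_i > 1 for i ∈ {3, 4}; NE contributions (0, 0, 4, 20, 0), G = 24.
u_3 = (4 − 4) + 1.3·24 = 31.2.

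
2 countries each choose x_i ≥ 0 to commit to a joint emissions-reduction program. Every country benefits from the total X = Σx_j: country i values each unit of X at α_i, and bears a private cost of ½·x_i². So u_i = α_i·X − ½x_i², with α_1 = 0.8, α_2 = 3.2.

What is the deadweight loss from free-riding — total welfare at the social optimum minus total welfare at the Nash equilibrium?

Country i's FOC: ∂u_i/∂x_i = α_i − x_i = 0, so x_i* = α_i.
NE contributions = (0.8, 3.2); X = 4.
W^NE = (Σα)·X − ½Σα_i² = 4² − ½·10.88 = 10.56.
Planner sets x_i = Σα_j = 4 for every i, so X^SO = 2·4 = 8.
W^SO = (Σα)·X^SO − ½·2·(Σα)² = (2/2)·4² = 16.
Deadweight loss = W^SO − W^NE = 5.44.

5.44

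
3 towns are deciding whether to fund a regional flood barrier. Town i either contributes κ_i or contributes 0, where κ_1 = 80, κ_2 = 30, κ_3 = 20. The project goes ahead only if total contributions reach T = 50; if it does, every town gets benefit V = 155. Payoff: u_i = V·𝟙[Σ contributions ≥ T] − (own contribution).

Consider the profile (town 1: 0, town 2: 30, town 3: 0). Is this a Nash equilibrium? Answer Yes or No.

No

Total = 30 < 50: not provided.
Town 1 (pledges 0, payoff 0): pledging 80 → total 110, payoff 75. Profitable deviation.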